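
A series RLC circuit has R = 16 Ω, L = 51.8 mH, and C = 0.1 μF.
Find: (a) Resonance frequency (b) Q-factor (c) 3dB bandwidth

Step 1 — Resonance: ω₀ = 1/√(LC) = 1/√(0.0518·1e-07) = 1.389e+04 rad/s.
Step 2 — f₀ = ω₀/(2π) = 2211 Hz.
Step 3 — Series Q: Q = ω₀L/R = 1.389e+04·0.0518/16 = 44.98.
Step 4 — Bandwidth: Δω = ω₀/Q = 308.9 rad/s; BW = Δω/(2π) = 49.16 Hz.

(a) f₀ = 2211 Hz  (b) Q = 44.98  (c) BW = 49.16 Hz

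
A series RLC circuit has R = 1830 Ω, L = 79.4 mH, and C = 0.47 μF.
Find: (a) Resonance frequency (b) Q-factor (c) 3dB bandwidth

Step 1 — Resonance: ω₀ = 1/√(LC) = 1/√(0.0794·4.7e-07) = 5177 rad/s.
Step 2 — f₀ = ω₀/(2π) = 823.9 Hz.
Step 3 — Series Q: Q = ω₀L/R = 5177·0.0794/1830 = 0.2246.
Step 4 — Bandwidth: Δω = ω₀/Q = 2.305e+04 rad/s; BW = Δω/(2π) = 3668 Hz.

(a) f₀ = 823.9 Hz  (b) Q = 0.2246  (c) BW = 3668 Hz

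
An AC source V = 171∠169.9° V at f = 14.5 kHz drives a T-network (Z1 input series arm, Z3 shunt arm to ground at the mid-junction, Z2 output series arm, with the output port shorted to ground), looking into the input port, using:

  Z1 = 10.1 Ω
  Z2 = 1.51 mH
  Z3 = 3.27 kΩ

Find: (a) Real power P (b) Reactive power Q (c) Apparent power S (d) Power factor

Step 1 — Angular frequency: ω = 2π·f = 2π·1.45e+04 = 9.111e+04 rad/s.
Step 2 — Component impedances:
  Z1: Z = R = 10.1 Ω
  Z2: Z = jωL = j·9.111e+04·0.00151 = 0 + j137.6 Ω
  Z3: Z = R = 3270 Ω
Step 3 — With the output port shorted to ground, the output series arm Z2 runs from the junction to ground; the shunt arm Z3 also runs from the junction to ground. They appear in parallel: Z3 || Z2 = 5.777 + j137.3 Ω.
Step 4 — Series with input arm Z1: Z_in = Z1 + (Z3 || Z2) = 15.88 + j137.3 Ω = 138.2∠83.4° Ω.
Step 5 — Source phasor: V = 171∠169.9° V = -168.4 + j29.99 V.
Step 6 — Current: I = V / Z = 0.07562 + j1.235 A = 1.237∠86.5° A.
Step 7 — Complex power: S = V·I* = 24.29 + j210.1 VA.
Step 8 — Real power: P = Re(S) = 24.29 W.
Step 9 — Reactive power: Q = Im(S) = 210.1 VAR.
Step 10 — Apparent power: |S| = 211.5 VA.
Step 11 — Power factor: PF = P/|S| = 0.1149 (lagging).

(a) P = 24.29 W  (b) Q = 210.1 VAR  (c) S = 211.5 VA  (d) PF = 0.1149 (lagging)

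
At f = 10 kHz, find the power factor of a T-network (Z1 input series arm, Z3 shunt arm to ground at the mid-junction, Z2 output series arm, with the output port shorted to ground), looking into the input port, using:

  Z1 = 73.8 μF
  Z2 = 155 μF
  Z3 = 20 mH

Step 1 — Angular frequency: ω = 2π·f = 2π·1e+04 = 6.283e+04 rad/s.
Step 2 — Component impedances:
  Z1: Z = 1/(jωC) = -j/(ω·C) = 0 - j0.2157 Ω
  Z2: Z = 1/(jωC) = -j/(ω·C) = 0 - j0.1027 Ω
  Z3: Z = jωL = j·6.283e+04·0.02 = 0 + j1257 Ω
Step 3 — With the output port shorted to ground, the output series arm Z2 runs from the junction to ground; the shunt arm Z3 also runs from the junction to ground. They appear in parallel: Z3 || Z2 = 0 - j0.1027 Ω.
Step 4 — Series with input arm Z1: Z_in = Z1 + (Z3 || Z2) = 0 - j0.3183 Ω = 0.3183∠-90.0° Ω.
Step 5 — Power factor: PF = cos(φ) = Re(Z)/|Z| = 0/0.3183 = 0.
Step 6 — Type: Im(Z) = -0.3183 ⇒ leading (phase φ = -90.0°).

PF = 0 (leading, φ = -90.0°)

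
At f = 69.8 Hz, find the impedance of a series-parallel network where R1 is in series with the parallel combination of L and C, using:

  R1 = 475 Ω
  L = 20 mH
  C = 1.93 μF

Step 1 — Angular frequency: ω = 2π·f = 2π·69.8 = 438.6 rad/s.
Step 2 — Component impedances:
  R1: Z = R = 475 Ω
  L: Z = jωL = j·438.6·0.02 = 0 + j8.771 Ω
  C: Z = 1/(jωC) = -j/(ω·C) = 0 - j1181 Ω
Step 3 — Parallel branch: L || C = 1/(1/L + 1/C) = 0 + j8.837 Ω.
Step 4 — Series with R1: Z_total = R1 + (L || C) = 475 + j8.837 Ω = 475.1∠1.1° Ω.

Z = 475 + j8.837 Ω = 475.1∠1.1° Ω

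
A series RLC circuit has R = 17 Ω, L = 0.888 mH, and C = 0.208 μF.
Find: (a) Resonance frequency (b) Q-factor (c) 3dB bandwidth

Step 1 — Resonance: ω₀ = 1/√(LC) = 1/√(0.000888·2.08e-07) = 7.358e+04 rad/s.
Step 2 — f₀ = ω₀/(2π) = 1.171e+04 Hz.
Step 3 — Series Q: Q = ω₀L/R = 7.358e+04·0.000888/17 = 3.843.
Step 4 — Bandwidth: Δω = ω₀/Q = 1.914e+04 rad/s; BW = Δω/(2π) = 3047 Hz.

(a) f₀ = 1.171e+04 Hz  (b) Q = 3.843  (c) BW = 3047 Hz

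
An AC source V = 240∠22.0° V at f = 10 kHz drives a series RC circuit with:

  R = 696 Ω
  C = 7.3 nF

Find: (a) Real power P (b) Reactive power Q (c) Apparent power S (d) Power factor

Step 1 — Angular frequency: ω = 2π·f = 2π·1e+04 = 6.283e+04 rad/s.
Step 2 — Component impedances:
  R: Z = R = 696 Ω
  C: Z = 1/(jωC) = -j/(ω·C) = 0 - j2180 Ω
Step 3 — Series combination: Z_total = R + C = 696 - j2180 Ω = 2289∠-72.3° Ω.
Step 4 — Source phasor: V = 240∠22.0° V = 222.5 + j89.91 V.
Step 5 — Current: I = V / Z = -0.007854 + j0.1046 A = 0.1049∠94.3° A.
Step 6 — Complex power: S = V·I* = 7.654 - j23.98 VA.
Step 7 — Real power: P = Re(S) = 7.654 W.
Step 8 — Reactive power: Q = Im(S) = -23.98 VAR.
Step 9 — Apparent power: |S| = 25.17 VA.
Step 10 — Power factor: PF = P/|S| = 0.3041 (leading).

(a) P = 7.654 W  (b) Q = -23.98 VAR  (c) S = 25.17 VA  (d) PF = 0.3041 (leading)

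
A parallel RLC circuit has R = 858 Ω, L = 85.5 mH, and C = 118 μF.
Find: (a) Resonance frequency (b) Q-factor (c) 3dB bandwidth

Step 1 — Resonance: ω₀ = 1/√(LC) = 1/√(0.0855·0.000118) = 314.8 rad/s.
Step 2 — f₀ = ω₀/(2π) = 50.11 Hz.
Step 3 — Parallel Q: Q = R/(ω₀L) = 858/(314.8·0.0855) = 31.87.
Step 4 — Bandwidth: Δω = ω₀/Q = 9.877 rad/s; BW = Δω/(2π) = 1.572 Hz.

(a) f₀ = 50.11 Hz  (b) Q = 31.87  (c) BW = 1.572 Hz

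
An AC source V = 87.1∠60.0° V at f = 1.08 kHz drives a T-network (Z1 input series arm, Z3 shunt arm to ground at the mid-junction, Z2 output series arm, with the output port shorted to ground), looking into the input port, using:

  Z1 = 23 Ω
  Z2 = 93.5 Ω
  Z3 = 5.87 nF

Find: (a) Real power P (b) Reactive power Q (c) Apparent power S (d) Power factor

Step 1 — Angular frequency: ω = 2π·f = 2π·1080 = 6786 rad/s.
Step 2 — Component impedances:
  Z1: Z = R = 23 Ω
  Z2: Z = R = 93.5 Ω
  Z3: Z = 1/(jωC) = -j/(ω·C) = 0 - j2.51e+04 Ω
Step 3 — With the output port shorted to ground, the output series arm Z2 runs from the junction to ground; the shunt arm Z3 also runs from the junction to ground. They appear in parallel: Z3 || Z2 = 93.5 - j0.3482 Ω.
Step 4 — Series with input arm Z1: Z_in = Z1 + (Z3 || Z2) = 116.5 - j0.3482 Ω = 116.5∠-0.2° Ω.
Step 5 — Source phasor: V = 87.1∠60.0° V = 43.55 + j75.43 V.
Step 6 — Current: I = V / Z = 0.3719 + j0.6486 A = 0.7476∠60.2° A.
Step 7 — Complex power: S = V·I* = 65.12 - j0.1946 VA.
Step 8 — Real power: P = Re(S) = 65.12 W.
Step 9 — Reactive power: Q = Im(S) = -0.1946 VAR.
Step 10 — Apparent power: |S| = 65.12 VA.
Step 11 — Power factor: PF = P/|S| = 1 (leading).

(a) P = 65.12 W  (b) Q = -0.1946 VAR  (c) S = 65.12 VA  (d) PF = 1 (leading)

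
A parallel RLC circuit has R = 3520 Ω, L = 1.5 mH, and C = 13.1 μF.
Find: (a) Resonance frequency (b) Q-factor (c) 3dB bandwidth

Step 1 — Resonance: ω₀ = 1/√(LC) = 1/√(0.0015·1.31e-05) = 7134 rad/s.
Step 2 — f₀ = ω₀/(2π) = 1135 Hz.
Step 3 — Parallel Q: Q = R/(ω₀L) = 3520/(7134·0.0015) = 329.
Step 4 — Bandwidth: Δω = ω₀/Q = 21.69 rad/s; BW = Δω/(2π) = 3.451 Hz.

(a) f₀ = 1135 Hz  (b) Q = 329  (c) BW = 3.451 Hz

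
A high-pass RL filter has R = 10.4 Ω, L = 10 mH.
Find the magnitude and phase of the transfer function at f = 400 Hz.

Step 1 — Angular frequency: ω = 2π·400 = 2513 rad/s.
Step 2 — Transfer function: H(jω) = jωL/(R + jωL).
Step 3 — Numerator jωL = j·25.13; denominator R + jωL = 10.4 + j25.13.
Step 4 — H = 0.8538 + j0.3533.
Step 5 — Magnitude: |H| = 0.924 (-0.7 dB); phase: φ = 22.5°.

|H| = 0.924 (-0.7 dB), φ = 22.5°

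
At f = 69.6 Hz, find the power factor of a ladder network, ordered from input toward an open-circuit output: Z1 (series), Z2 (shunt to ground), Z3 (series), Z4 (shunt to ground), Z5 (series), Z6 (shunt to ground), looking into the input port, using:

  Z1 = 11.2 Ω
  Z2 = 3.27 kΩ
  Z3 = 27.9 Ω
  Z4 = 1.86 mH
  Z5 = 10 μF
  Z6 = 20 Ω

Step 1 — Angular frequency: ω = 2π·f = 2π·69.6 = 437.3 rad/s.
Step 2 — Component impedances:
  Z1: Z = R = 11.2 Ω
  Z2: Z = R = 3270 Ω
  Z3: Z = R = 27.9 Ω
  Z4: Z = jωL = j·437.3·0.00186 = 0 + j0.8134 Ω
  Z5: Z = 1/(jωC) = -j/(ω·C) = 0 - j228.7 Ω
  Z6: Z = R = 20 Ω
Step 3 — Ladder network (open output): work backward from the far end, alternating series and parallel combinations. Z_in = 38.86 + j0.8025 Ω = 38.87∠1.2° Ω.
Step 4 — Power factor: PF = cos(φ) = Re(Z)/|Z| = 38.864/38.873 = 0.9998.
Step 5 — Type: Im(Z) = 0.8025 ⇒ lagging (phase φ = 1.2°).

PF = 0.9998 (lagging, φ = 1.2°)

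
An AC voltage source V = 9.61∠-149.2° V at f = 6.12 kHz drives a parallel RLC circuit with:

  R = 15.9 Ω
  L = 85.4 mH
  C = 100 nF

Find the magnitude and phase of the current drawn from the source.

Step 1 — Angular frequency: ω = 2π·f = 2π·6120 = 3.845e+04 rad/s.
Step 2 — Component impedances:
  R: Z = R = 15.9 Ω
  L: Z = jωL = j·3.845e+04·0.0854 = 0 + j3284 Ω
  C: Z = 1/(jωC) = -j/(ω·C) = 0 - j260.1 Ω
Step 3 — Parallel combination: 1/Z_total = 1/R + 1/L + 1/C; Z_total = 15.85 - j0.8923 Ω = 15.87∠-3.2° Ω.
Step 4 — Source phasor: V = 9.61∠-149.2° V = -8.255 - j4.921 V.
Step 5 — Ohm's law: I = V / Z_total = (-8.255 - j4.921) / (15.85 - j0.8923) = -0.5017 - j0.3387 A.
Step 6 — Convert to polar: |I| = 0.6054 A, ∠I = -146.0°.

I = 0.6054∠-146.0° A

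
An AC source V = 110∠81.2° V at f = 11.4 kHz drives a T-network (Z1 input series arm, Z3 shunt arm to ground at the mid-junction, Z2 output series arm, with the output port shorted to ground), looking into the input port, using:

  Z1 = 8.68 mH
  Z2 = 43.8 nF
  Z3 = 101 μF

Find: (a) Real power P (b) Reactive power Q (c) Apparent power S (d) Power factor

Step 1 — Angular frequency: ω = 2π·f = 2π·1.14e+04 = 7.163e+04 rad/s.
Step 2 — Component impedances:
  Z1: Z = jωL = j·7.163e+04·0.00868 = 0 + j621.7 Ω
  Z2: Z = 1/(jωC) = -j/(ω·C) = 0 - j318.7 Ω
  Z3: Z = 1/(jωC) = -j/(ω·C) = 0 - j0.1382 Ω
Step 3 — With the output port shorted to ground, the output series arm Z2 runs from the junction to ground; the shunt arm Z3 also runs from the junction to ground. They appear in parallel: Z3 || Z2 = 0 - j0.1382 Ω.
Step 4 — Series with input arm Z1: Z_in = Z1 + (Z3 || Z2) = 0 + j621.6 Ω = 621.6∠90.0° Ω.
Step 5 — Source phasor: V = 110∠81.2° V = 16.83 + j108.7 V.
Step 6 — Current: I = V / Z = 0.1749 - j0.02707 A = 0.177∠-8.8° A.
Step 7 — Complex power: S = V·I* = 0 + j19.47 VA.
Step 8 — Real power: P = Re(S) = 0 W.
Step 9 — Reactive power: Q = Im(S) = 19.47 VAR.
Step 10 — Apparent power: |S| = 19.47 VA.
Step 11 — Power factor: PF = P/|S| = 0 (lagging).

(a) P = 0 W  (b) Q = 19.47 VAR  (c) S = 19.47 VA  (d) PF = 0 (lagging)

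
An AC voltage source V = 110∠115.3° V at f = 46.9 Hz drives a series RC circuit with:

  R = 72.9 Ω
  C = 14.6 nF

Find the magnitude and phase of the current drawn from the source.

Step 1 — Angular frequency: ω = 2π·f = 2π·46.9 = 294.7 rad/s.
Step 2 — Component impedances:
  R: Z = R = 72.9 Ω
  C: Z = 1/(jωC) = -j/(ω·C) = 0 - j2.324e+05 Ω
Step 3 — Series combination: Z_total = R + C = 72.9 - j2.324e+05 Ω = 2.324e+05∠-90.0° Ω.
Step 4 — Source phasor: V = 110∠115.3° V = -47.01 + j99.45 V.
Step 5 — Ohm's law: I = V / Z_total = (-47.01 + j99.45) / (72.9 - j2.324e+05) = -0.0004279 - j0.0002021 A.
Step 6 — Convert to polar: |I| = 0.0004733 A, ∠I = -154.7°.

I = 0.0004733∠-154.7° A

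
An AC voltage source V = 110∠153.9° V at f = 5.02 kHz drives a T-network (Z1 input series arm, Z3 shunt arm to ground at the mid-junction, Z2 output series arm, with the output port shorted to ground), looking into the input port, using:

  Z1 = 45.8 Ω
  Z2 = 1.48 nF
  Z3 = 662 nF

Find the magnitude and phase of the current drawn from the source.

Step 1 — Angular frequency: ω = 2π·f = 2π·5020 = 3.154e+04 rad/s.
Step 2 — Component impedances:
  Z1: Z = R = 45.8 Ω
  Z2: Z = 1/(jωC) = -j/(ω·C) = 0 - j2.142e+04 Ω
  Z3: Z = 1/(jωC) = -j/(ω·C) = 0 - j47.89 Ω
Step 3 — With the output port shorted to ground, the output series arm Z2 runs from the junction to ground; the shunt arm Z3 also runs from the junction to ground. They appear in parallel: Z3 || Z2 = 0 - j47.78 Ω.
Step 4 — Series with input arm Z1: Z_in = Z1 + (Z3 || Z2) = 45.8 - j47.78 Ω = 66.19∠-46.2° Ω.
Step 5 — Source phasor: V = 110∠153.9° V = -98.78 + j48.39 V.
Step 6 — Ohm's law: I = V / Z_total = (-98.78 + j48.39) / (45.8 - j47.78) = -1.561 - j0.5715 A.
Step 7 — Convert to polar: |I| = 1.662 A, ∠I = -159.9°.

I = 1.662∠-159.9° A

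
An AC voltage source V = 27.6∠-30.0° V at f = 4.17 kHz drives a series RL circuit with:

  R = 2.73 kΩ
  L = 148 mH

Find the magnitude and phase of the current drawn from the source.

Step 1 — Angular frequency: ω = 2π·f = 2π·4170 = 2.62e+04 rad/s.
Step 2 — Component impedances:
  R: Z = R = 2730 Ω
  L: Z = jωL = j·2.62e+04·0.148 = 0 + j3878 Ω
Step 3 — Series combination: Z_total = R + L = 2730 + j3878 Ω = 4742∠54.9° Ω.
Step 4 — Source phasor: V = 27.6∠-30.0° V = 23.9 - j13.8 V.
Step 5 — Ohm's law: I = V / Z_total = (23.9 - j13.8) / (2730 + j3878) = 0.000522 - j0.005796 A.
Step 6 — Convert to polar: |I| = 0.00582 A, ∠I = -84.9°.

I = 0.00582∠-84.9° A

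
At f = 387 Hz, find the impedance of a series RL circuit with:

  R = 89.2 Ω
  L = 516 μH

Step 1 — Angular frequency: ω = 2π·f = 2π·387 = 2432 rad/s.
Step 2 — Component impedances:
  R: Z = R = 89.2 Ω
  L: Z = jωL = j·2432·0.000516 = 0 + j1.255 Ω
Step 3 — Series combination: Z_total = R + L = 89.2 + j1.255 Ω = 89.21∠0.8° Ω.

Z = 89.2 + j1.255 Ω = 89.21∠0.8° Ω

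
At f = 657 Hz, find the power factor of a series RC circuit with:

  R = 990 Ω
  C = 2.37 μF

Step 1 — Angular frequency: ω = 2π·f = 2π·657 = 4128 rad/s.
Step 2 — Component impedances:
  R: Z = R = 990 Ω
  C: Z = 1/(jωC) = -j/(ω·C) = 0 - j102.2 Ω
Step 3 — Series combination: Z_total = R + C = 990 - j102.2 Ω = 995.3∠-5.9° Ω.
Step 4 — Power factor: PF = cos(φ) = Re(Z)/|Z| = 990/995.3 = 0.9947.
Step 5 — Type: Im(Z) = -102.2 ⇒ leading (phase φ = -5.9°).

PF = 0.9947 (leading, φ = -5.9°)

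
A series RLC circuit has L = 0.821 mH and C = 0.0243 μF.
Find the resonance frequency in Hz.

Step 1 — Resonance condition Im(Z)=0 gives ω₀ = 1/√(LC).
Step 2 — ω₀ = 1/√(0.000821·2.43e-08) = 2.239e+05 rad/s.
Step 3 — f₀ = ω₀/(2π) = 3.563e+04 Hz.

f₀ = 3.563e+04 Hz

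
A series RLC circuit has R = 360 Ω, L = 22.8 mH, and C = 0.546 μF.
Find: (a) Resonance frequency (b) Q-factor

Step 1 — Resonance condition Im(Z)=0 gives ω₀ = 1/√(LC).
Step 2 — ω₀ = 1/√(0.0228·5.46e-07) = 8963 rad/s.
Step 3 — f₀ = ω₀/(2π) = 1426 Hz.
Step 4 — Series Q: Q = ω₀L/R = 8963·0.0228/360 = 0.5676.

(a) f₀ = 1426 Hz  (b) Q = 0.5676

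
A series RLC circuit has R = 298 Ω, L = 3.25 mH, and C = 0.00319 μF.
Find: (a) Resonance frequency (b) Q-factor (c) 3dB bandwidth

Step 1 — Resonance: ω₀ = 1/√(LC) = 1/√(0.00325·3.19e-09) = 3.106e+05 rad/s.
Step 2 — f₀ = ω₀/(2π) = 4.943e+04 Hz.
Step 3 — Series Q: Q = ω₀L/R = 3.106e+05·0.00325/298 = 3.387.
Step 4 — Bandwidth: Δω = ω₀/Q = 9.169e+04 rad/s; BW = Δω/(2π) = 1.459e+04 Hz.

(a) f₀ = 4.943e+04 Hz  (b) Q = 3.387  (c) BW = 1.459e+04 Hz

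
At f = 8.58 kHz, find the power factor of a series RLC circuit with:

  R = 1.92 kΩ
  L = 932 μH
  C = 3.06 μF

Step 1 — Angular frequency: ω = 2π·f = 2π·8580 = 5.391e+04 rad/s.
Step 2 — Component impedances:
  R: Z = R = 1920 Ω
  L: Z = jωL = j·5.391e+04·0.000932 = 0 + j50.24 Ω
  C: Z = 1/(jωC) = -j/(ω·C) = 0 - j6.062 Ω
Step 3 — Series combination: Z_total = R + L + C = 1920 + j44.18 Ω = 1921∠1.3° Ω.
Step 4 — Power factor: PF = cos(φ) = Re(Z)/|Z| = 1920/1920.5 = 0.9997.
Step 5 — Type: Im(Z) = 44.18 ⇒ lagging (phase φ = 1.3°).

PF = 0.9997 (lagging, φ = 1.3°)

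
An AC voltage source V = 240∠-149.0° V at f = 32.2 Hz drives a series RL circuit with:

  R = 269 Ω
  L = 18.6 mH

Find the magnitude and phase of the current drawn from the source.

Step 1 — Angular frequency: ω = 2π·f = 2π·32.2 = 202.3 rad/s.
Step 2 — Component impedances:
  R: Z = R = 269 Ω
  L: Z = jωL = j·202.3·0.0186 = 0 + j3.763 Ω
Step 3 — Series combination: Z_total = R + L = 269 + j3.763 Ω = 269∠0.8° Ω.
Step 4 — Source phasor: V = 240∠-149.0° V = -205.7 - j123.6 V.
Step 5 — Ohm's law: I = V / Z_total = (-205.7 - j123.6) / (269 + j3.763) = -0.771 - j0.4487 A.
Step 6 — Convert to polar: |I| = 0.8921 A, ∠I = -149.8°.

I = 0.8921∠-149.8° A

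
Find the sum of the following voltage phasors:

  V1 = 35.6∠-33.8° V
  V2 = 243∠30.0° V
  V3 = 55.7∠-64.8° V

Step 1 — Convert each phasor to rectangular form:
  V1 = 35.6·(cos(-33.8°) + j·sin(-33.8°)) = 29.58 - j19.8 V
  V2 = 243·(cos(30.0°) + j·sin(30.0°)) = 210.4 + j121.5 V
  V3 = 55.7·(cos(-64.8°) + j·sin(-64.8°)) = 23.72 - j50.4 V
Step 2 — Sum components: V_total = 263.7 + j51.3 V.
Step 3 — Convert to polar: |V_total| = 268.7 V, ∠V_total = 11.0°.

V_total = 268.7∠11.0° V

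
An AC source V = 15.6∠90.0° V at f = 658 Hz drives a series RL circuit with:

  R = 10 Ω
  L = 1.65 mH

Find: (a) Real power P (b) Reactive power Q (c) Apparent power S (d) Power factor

Step 1 — Angular frequency: ω = 2π·f = 2π·658 = 4134 rad/s.
Step 2 — Component impedances:
  R: Z = R = 10 Ω
  L: Z = jωL = j·4134·0.00165 = 0 + j6.822 Ω
Step 3 — Series combination: Z_total = R + L = 10 + j6.822 Ω = 12.11∠34.3° Ω.
Step 4 — Source phasor: V = 15.6∠90.0° V = 0 + j15.6 V.
Step 5 — Current: I = V / Z = 0.7262 + j1.065 A = 1.289∠55.7° A.
Step 6 — Complex power: S = V·I* = 16.61 + j11.33 VA.
Step 7 — Real power: P = Re(S) = 16.61 W.
Step 8 — Reactive power: Q = Im(S) = 11.33 VAR.
Step 9 — Apparent power: |S| = 20.1 VA.
Step 10 — Power factor: PF = P/|S| = 0.8261 (lagging).

(a) P = 16.61 W  (b) Q = 11.33 VAR  (c) S = 20.1 VA  (d) PF = 0.8261 (lagging)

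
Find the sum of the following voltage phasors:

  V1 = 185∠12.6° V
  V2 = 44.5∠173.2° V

Step 1 — Convert each phasor to rectangular form:
  V1 = 185·(cos(12.6°) + j·sin(12.6°)) = 180.5 + j40.36 V
  V2 = 44.5·(cos(173.2°) + j·sin(173.2°)) = -44.19 + j5.269 V
Step 2 — Sum components: V_total = 136.4 + j45.63 V.
Step 3 — Convert to polar: |V_total| = 143.8 V, ∠V_total = 18.5°.

V_total = 143.8∠18.5° V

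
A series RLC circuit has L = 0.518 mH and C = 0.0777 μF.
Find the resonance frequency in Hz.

Step 1 — Resonance condition Im(Z)=0 gives ω₀ = 1/√(LC).
Step 2 — ω₀ = 1/√(0.000518·7.77e-08) = 1.576e+05 rad/s.
Step 3 — f₀ = ω₀/(2π) = 2.509e+04 Hz.

f₀ = 2.509e+04 Hz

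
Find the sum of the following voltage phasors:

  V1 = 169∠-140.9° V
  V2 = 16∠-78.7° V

Step 1 — Convert each phasor to rectangular form:
  V1 = 169·(cos(-140.9°) + j·sin(-140.9°)) = -131.2 - j106.6 V
  V2 = 16·(cos(-78.7°) + j·sin(-78.7°)) = 3.135 - j15.69 V
Step 2 — Sum components: V_total = -128 - j122.3 V.
Step 3 — Convert to polar: |V_total| = 177 V, ∠V_total = -136.3°.

V_total = 177∠-136.3° V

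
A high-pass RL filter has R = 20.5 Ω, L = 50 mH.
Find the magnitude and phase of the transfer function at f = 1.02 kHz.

Step 1 — Angular frequency: ω = 2π·1020 = 6409 rad/s.
Step 2 — Transfer function: H(jω) = jωL/(R + jωL).
Step 3 — Numerator jωL = j·320.4; denominator R + jωL = 20.5 + j320.4.
Step 4 — H = 0.9959 + j0.06371.
Step 5 — Magnitude: |H| = 0.998 (-0.0 dB); phase: φ = 3.7°.

|H| = 0.998 (-0.0 dB), φ = 3.7°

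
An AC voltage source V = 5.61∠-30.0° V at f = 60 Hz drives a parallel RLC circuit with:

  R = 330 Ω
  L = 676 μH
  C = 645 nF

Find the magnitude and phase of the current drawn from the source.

Step 1 — Angular frequency: ω = 2π·f = 2π·60 = 377 rad/s.
Step 2 — Component impedances:
  R: Z = R = 330 Ω
  L: Z = jωL = j·377·0.000676 = 0 + j0.2548 Ω
  C: Z = 1/(jωC) = -j/(ω·C) = 0 - j4113 Ω
Step 3 — Parallel combination: 1/Z_total = 1/R + 1/L + 1/C; Z_total = 0.0001968 + j0.2549 Ω = 0.2549∠90.0° Ω.
Step 4 — Source phasor: V = 5.61∠-30.0° V = 4.858 - j2.805 V.
Step 5 — Ohm's law: I = V / Z_total = (4.858 - j2.805) / (0.0001968 + j0.2549) = -10.99 - j19.07 A.
Step 6 — Convert to polar: |I| = 22.01 A, ∠I = -120.0°.

I = 22.01∠-120.0° A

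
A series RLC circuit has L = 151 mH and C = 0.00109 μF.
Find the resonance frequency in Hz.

Step 1 — Resonance condition Im(Z)=0 gives ω₀ = 1/√(LC).
Step 2 — ω₀ = 1/√(0.151·1.09e-09) = 7.795e+04 rad/s.
Step 3 — f₀ = ω₀/(2π) = 1.241e+04 Hz.

f₀ = 1.241e+04 Hz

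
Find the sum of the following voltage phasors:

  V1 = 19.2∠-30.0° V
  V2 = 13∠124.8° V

Step 1 — Convert each phasor to rectangular form:
  V1 = 19.2·(cos(-30.0°) + j·sin(-30.0°)) = 16.63 - j9.6 V
  V2 = 13·(cos(124.8°) + j·sin(124.8°)) = -7.419 + j10.67 V
Step 2 — Sum components: V_total = 9.208 + j1.075 V.
Step 3 — Convert to polar: |V_total| = 9.271 V, ∠V_total = 6.7°.

V_total = 9.271∠6.7° V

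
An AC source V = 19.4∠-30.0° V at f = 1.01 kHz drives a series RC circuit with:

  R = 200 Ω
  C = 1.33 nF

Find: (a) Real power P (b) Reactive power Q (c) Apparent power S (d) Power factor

Step 1 — Angular frequency: ω = 2π·f = 2π·1010 = 6346 rad/s.
Step 2 — Component impedances:
  R: Z = R = 200 Ω
  C: Z = 1/(jωC) = -j/(ω·C) = 0 - j1.185e+05 Ω
Step 3 — Series combination: Z_total = R + C = 200 - j1.185e+05 Ω = 1.185e+05∠-89.9° Ω.
Step 4 — Source phasor: V = 19.4∠-30.0° V = 16.8 - j9.7 V.
Step 5 — Current: I = V / Z = 8.211e-05 + j0.0001417 A = 0.0001637∠59.9° A.
Step 6 — Complex power: S = V·I* = 5.362e-06 - j0.003177 VA.
Step 7 — Real power: P = Re(S) = 5.362e-06 W.
Step 8 — Reactive power: Q = Im(S) = -0.003177 VAR.
Step 9 — Apparent power: |S| = 0.003177 VA.
Step 10 — Power factor: PF = P/|S| = 0.001688 (leading).

(a) P = 5.362e-06 W  (b) Q = -0.003177 VAR  (c) S = 0.003177 VA  (d) PF = 0.001688 (leading)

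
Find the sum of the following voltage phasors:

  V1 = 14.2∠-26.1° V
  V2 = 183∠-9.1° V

Step 1 — Convert each phasor to rectangular form:
  V1 = 14.2·(cos(-26.1°) + j·sin(-26.1°)) = 12.75 - j6.247 V
  V2 = 183·(cos(-9.1°) + j·sin(-9.1°)) = 180.7 - j28.94 V
Step 2 — Sum components: V_total = 193.4 - j35.19 V.
Step 3 — Convert to polar: |V_total| = 196.6 V, ∠V_total = -10.3°.

V_total = 196.6∠-10.3° V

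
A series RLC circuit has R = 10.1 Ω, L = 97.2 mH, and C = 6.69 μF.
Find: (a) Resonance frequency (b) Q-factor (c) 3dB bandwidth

Step 1 — Resonance: ω₀ = 1/√(LC) = 1/√(0.0972·6.69e-06) = 1240 rad/s.
Step 2 — f₀ = ω₀/(2π) = 197.4 Hz.
Step 3 — Series Q: Q = ω₀L/R = 1240·0.0972/10.1 = 11.93.
Step 4 — Bandwidth: Δω = ω₀/Q = 103.9 rad/s; BW = Δω/(2π) = 16.54 Hz.

(a) f₀ = 197.4 Hz  (b) Q = 11.93  (c) BW = 16.54 Hz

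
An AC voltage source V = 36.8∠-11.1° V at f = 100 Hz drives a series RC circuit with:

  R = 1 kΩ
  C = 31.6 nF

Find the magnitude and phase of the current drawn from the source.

Step 1 — Angular frequency: ω = 2π·f = 2π·100 = 628.3 rad/s.
Step 2 — Component impedances:
  R: Z = R = 1000 Ω
  C: Z = 1/(jωC) = -j/(ω·C) = 0 - j5.037e+04 Ω
Step 3 — Series combination: Z_total = R + C = 1000 - j5.037e+04 Ω = 5.038e+04∠-88.9° Ω.
Step 4 — Source phasor: V = 36.8∠-11.1° V = 36.11 - j7.085 V.
Step 5 — Ohm's law: I = V / Z_total = (36.11 - j7.085) / (1000 - j5.037e+04) = 0.0001548 + j0.0007139 A.
Step 6 — Convert to polar: |I| = 0.0007305 A, ∠I = 77.8°.

I = 0.0007305∠77.8° A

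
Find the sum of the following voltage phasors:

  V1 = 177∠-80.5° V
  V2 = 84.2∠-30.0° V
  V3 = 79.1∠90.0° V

Step 1 — Convert each phasor to rectangular form:
  V1 = 177·(cos(-80.5°) + j·sin(-80.5°)) = 29.21 - j174.6 V
  V2 = 84.2·(cos(-30.0°) + j·sin(-30.0°)) = 72.92 - j42.1 V
  V3 = 79.1·(cos(90.0°) + j·sin(90.0°)) = 0 + j79.1 V
Step 2 — Sum components: V_total = 102.1 - j137.6 V.
Step 3 — Convert to polar: |V_total| = 171.3 V, ∠V_total = -53.4°.

V_total = 171.3∠-53.4° V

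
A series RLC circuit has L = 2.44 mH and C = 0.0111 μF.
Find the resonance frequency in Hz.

Step 1 — Resonance condition Im(Z)=0 gives ω₀ = 1/√(LC).
Step 2 — ω₀ = 1/√(0.00244·1.11e-08) = 1.922e+05 rad/s.
Step 3 — f₀ = ω₀/(2π) = 3.058e+04 Hz.

f₀ = 3.058e+04 Hz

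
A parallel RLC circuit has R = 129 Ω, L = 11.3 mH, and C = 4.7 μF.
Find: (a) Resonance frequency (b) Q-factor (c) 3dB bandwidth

Step 1 — Resonance: ω₀ = 1/√(LC) = 1/√(0.0113·4.7e-06) = 4339 rad/s.
Step 2 — f₀ = ω₀/(2π) = 690.6 Hz.
Step 3 — Parallel Q: Q = R/(ω₀L) = 129/(4339·0.0113) = 2.631.
Step 4 — Bandwidth: Δω = ω₀/Q = 1649 rad/s; BW = Δω/(2π) = 262.5 Hz.

(a) f₀ = 690.6 Hz  (b) Q = 2.631  (c) BW = 262.5 Hz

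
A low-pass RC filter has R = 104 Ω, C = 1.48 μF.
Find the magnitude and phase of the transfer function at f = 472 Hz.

Step 1 — Angular frequency: ω = 2π·472 = 2966 rad/s.
Step 2 — Transfer function: H(jω) = 1/(1 + jωRC).
Step 3 — Denominator: 1 + jωRC = 1 + j·2966·104·1.48e-06 = 1 + j0.4565.
Step 4 — H = 0.8276 - j0.3778.
Step 5 — Magnitude: |H| = 0.9097 (-0.8 dB); phase: φ = -24.5°.

|H| = 0.9097 (-0.8 dB), φ = -24.5°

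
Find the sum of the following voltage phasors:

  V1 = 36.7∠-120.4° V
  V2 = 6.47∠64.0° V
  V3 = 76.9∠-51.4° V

Step 1 — Convert each phasor to rectangular form:
  V1 = 36.7·(cos(-120.4°) + j·sin(-120.4°)) = -18.57 - j31.65 V
  V2 = 6.47·(cos(64.0°) + j·sin(64.0°)) = 2.836 + j5.815 V
  V3 = 76.9·(cos(-51.4°) + j·sin(-51.4°)) = 47.98 - j60.1 V
Step 2 — Sum components: V_total = 32.24 - j85.94 V.
Step 3 — Convert to polar: |V_total| = 91.79 V, ∠V_total = -69.4°.

V_total = 91.79∠-69.4° V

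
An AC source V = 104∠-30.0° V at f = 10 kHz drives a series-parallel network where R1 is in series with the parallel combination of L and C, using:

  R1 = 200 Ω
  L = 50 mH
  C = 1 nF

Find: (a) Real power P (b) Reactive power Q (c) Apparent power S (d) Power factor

Step 1 — Angular frequency: ω = 2π·f = 2π·1e+04 = 6.283e+04 rad/s.
Step 2 — Component impedances:
  R1: Z = R = 200 Ω
  L: Z = jωL = j·6.283e+04·0.05 = 0 + j3142 Ω
  C: Z = 1/(jωC) = -j/(ω·C) = 0 - j1.592e+04 Ω
Step 3 — Parallel branch: L || C = 1/(1/L + 1/C) = 0 + j3914 Ω.
Step 4 — Series with R1: Z_total = R1 + (L || C) = 200 + j3914 Ω = 3919∠87.1° Ω.
Step 5 — Source phasor: V = 104∠-30.0° V = 90.07 - j52 V.
Step 6 — Current: I = V / Z = -0.01208 - j0.02363 A = 0.02654∠-117.1° A.
Step 7 — Complex power: S = V·I* = 0.1408 + j2.756 VA.
Step 8 — Real power: P = Re(S) = 0.1408 W.
Step 9 — Reactive power: Q = Im(S) = 2.756 VAR.
Step 10 — Apparent power: |S| = 2.76 VA.
Step 11 — Power factor: PF = P/|S| = 0.05103 (lagging).

(a) P = 0.1408 W  (b) Q = 2.756 VAR  (c) S = 2.76 VA  (d) PF = 0.05103 (lagging)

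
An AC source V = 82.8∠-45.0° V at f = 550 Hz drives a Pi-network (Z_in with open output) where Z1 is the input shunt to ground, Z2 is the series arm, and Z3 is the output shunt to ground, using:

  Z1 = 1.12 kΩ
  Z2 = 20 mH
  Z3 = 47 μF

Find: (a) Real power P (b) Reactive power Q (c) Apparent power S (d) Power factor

Step 1 — Angular frequency: ω = 2π·f = 2π·550 = 3456 rad/s.
Step 2 — Component impedances:
  Z1: Z = R = 1120 Ω
  Z2: Z = jωL = j·3456·0.02 = 0 + j69.12 Ω
  Z3: Z = 1/(jωC) = -j/(ω·C) = 0 - j6.157 Ω
Step 3 — With open output, the series arm Z2 and the output shunt Z3 appear in series to ground: Z2 + Z3 = 0 + j62.96 Ω.
Step 4 — Parallel with input shunt Z1: Z_in = Z1 || (Z2 + Z3) = 3.528 + j62.76 Ω = 62.86∠86.8° Ω.
Step 5 — Source phasor: V = 82.8∠-45.0° V = 58.55 - j58.55 V.
Step 6 — Current: I = V / Z = -0.8777 - j0.9822 A = 1.317∠-131.8° A.
Step 7 — Complex power: S = V·I* = 6.121 + j108.9 VA.
Step 8 — Real power: P = Re(S) = 6.121 W.
Step 9 — Reactive power: Q = Im(S) = 108.9 VAR.
Step 10 — Apparent power: |S| = 109.1 VA.
Step 11 — Power factor: PF = P/|S| = 0.05612 (lagging).

(a) P = 6.121 W  (b) Q = 108.9 VAR  (c) S = 109.1 VA  (d) PF = 0.05612 (lagging)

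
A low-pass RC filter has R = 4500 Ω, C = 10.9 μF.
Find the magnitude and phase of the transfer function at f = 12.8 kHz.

Step 1 — Angular frequency: ω = 2π·1.28e+04 = 8.042e+04 rad/s.
Step 2 — Transfer function: H(jω) = 1/(1 + jωRC).
Step 3 — Denominator: 1 + jωRC = 1 + j·8.042e+04·4500·1.09e-05 = 1 + j3945.
Step 4 — H = 6.426e-08 - j0.0002535.
Step 5 — Magnitude: |H| = 0.0002535 (-71.9 dB); phase: φ = -90.0°.

|H| = 0.0002535 (-71.9 dB), φ = -90.0°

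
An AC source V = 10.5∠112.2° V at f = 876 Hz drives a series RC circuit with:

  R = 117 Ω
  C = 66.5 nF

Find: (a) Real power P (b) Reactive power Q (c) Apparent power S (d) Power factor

Step 1 — Angular frequency: ω = 2π·f = 2π·876 = 5504 rad/s.
Step 2 — Component impedances:
  R: Z = R = 117 Ω
  C: Z = 1/(jωC) = -j/(ω·C) = 0 - j2732 Ω
Step 3 — Series combination: Z_total = R + C = 117 - j2732 Ω = 2735∠-87.5° Ω.
Step 4 — Source phasor: V = 10.5∠112.2° V = -3.967 + j9.722 V.
Step 5 — Current: I = V / Z = -0.003614 - j0.001297 A = 0.00384∠-160.3° A.
Step 6 — Complex power: S = V·I* = 0.001725 - j0.04028 VA.
Step 7 — Real power: P = Re(S) = 0.001725 W.
Step 8 — Reactive power: Q = Im(S) = -0.04028 VAR.
Step 9 — Apparent power: |S| = 0.04032 VA.
Step 10 — Power factor: PF = P/|S| = 0.04279 (leading).

(a) P = 0.001725 W  (b) Q = -0.04028 VAR  (c) S = 0.04032 VA  (d) PF = 0.04279 (leading)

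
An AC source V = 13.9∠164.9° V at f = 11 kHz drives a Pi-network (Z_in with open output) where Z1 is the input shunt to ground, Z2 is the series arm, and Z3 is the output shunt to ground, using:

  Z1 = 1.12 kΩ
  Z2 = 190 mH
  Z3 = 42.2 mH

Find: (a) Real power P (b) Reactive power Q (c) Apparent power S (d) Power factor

Step 1 — Angular frequency: ω = 2π·f = 2π·1.1e+04 = 6.912e+04 rad/s.
Step 2 — Component impedances:
  Z1: Z = R = 1120 Ω
  Z2: Z = jωL = j·6.912e+04·0.19 = 0 + j1.313e+04 Ω
  Z3: Z = jωL = j·6.912e+04·0.0422 = 0 + j2917 Ω
Step 3 — With open output, the series arm Z2 and the output shunt Z3 appear in series to ground: Z2 + Z3 = 0 + j1.605e+04 Ω.
Step 4 — Parallel with input shunt Z1: Z_in = Z1 || (Z2 + Z3) = 1115 + j77.78 Ω = 1117∠4.0° Ω.
Step 5 — Source phasor: V = 13.9∠164.9° V = -13.42 + j3.621 V.
Step 6 — Current: I = V / Z = -0.01176 + j0.004069 A = 0.01244∠160.9° A.
Step 7 — Complex power: S = V·I* = 0.1725 + j0.01204 VA.
Step 8 — Real power: P = Re(S) = 0.1725 W.
Step 9 — Reactive power: Q = Im(S) = 0.01204 VAR.
Step 10 — Apparent power: |S| = 0.1729 VA.
Step 11 — Power factor: PF = P/|S| = 0.9976 (lagging).

(a) P = 0.1725 W  (b) Q = 0.01204 VAR  (c) S = 0.1729 VA  (d) PF = 0.9976 (lagging)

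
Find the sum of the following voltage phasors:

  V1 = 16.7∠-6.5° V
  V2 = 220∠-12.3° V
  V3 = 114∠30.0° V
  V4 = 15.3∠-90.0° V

Step 1 — Convert each phasor to rectangular form:
  V1 = 16.7·(cos(-6.5°) + j·sin(-6.5°)) = 16.59 - j1.89 V
  V2 = 220·(cos(-12.3°) + j·sin(-12.3°)) = 215 - j46.87 V
  V3 = 114·(cos(30.0°) + j·sin(30.0°)) = 98.73 + j57 V
  V4 = 15.3·(cos(-90.0°) + j·sin(-90.0°)) = 0 - j15.3 V
Step 2 — Sum components: V_total = 330.3 - j7.057 V.
Step 3 — Convert to polar: |V_total| = 330.3 V, ∠V_total = -1.2°.

V_total = 330.3∠-1.2° V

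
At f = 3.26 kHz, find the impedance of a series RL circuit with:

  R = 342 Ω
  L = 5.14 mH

Step 1 — Angular frequency: ω = 2π·f = 2π·3260 = 2.048e+04 rad/s.
Step 2 — Component impedances:
  R: Z = R = 342 Ω
  L: Z = jωL = j·2.048e+04·0.00514 = 0 + j105.3 Ω
Step 3 — Series combination: Z_total = R + L = 342 + j105.3 Ω = 357.8∠17.1° Ω.

Z = 342 + j105.3 Ω = 357.8∠17.1° Ω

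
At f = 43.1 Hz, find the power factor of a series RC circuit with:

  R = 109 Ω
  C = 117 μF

Step 1 — Angular frequency: ω = 2π·f = 2π·43.1 = 270.8 rad/s.
Step 2 — Component impedances:
  R: Z = R = 109 Ω
  C: Z = 1/(jωC) = -j/(ω·C) = 0 - j31.56 Ω
Step 3 — Series combination: Z_total = R + C = 109 - j31.56 Ω = 113.5∠-16.1° Ω.
Step 4 — Power factor: PF = cos(φ) = Re(Z)/|Z| = 109/113.48 = 0.9605.
Step 5 — Type: Im(Z) = -31.56 ⇒ leading (phase φ = -16.1°).

PF = 0.9605 (leading, φ = -16.1°)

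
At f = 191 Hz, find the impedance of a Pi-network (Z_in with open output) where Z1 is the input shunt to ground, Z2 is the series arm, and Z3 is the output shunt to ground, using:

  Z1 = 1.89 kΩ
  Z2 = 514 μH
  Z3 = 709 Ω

Step 1 — Angular frequency: ω = 2π·f = 2π·191 = 1200 rad/s.
Step 2 — Component impedances:
  Z1: Z = R = 1890 Ω
  Z2: Z = jωL = j·1200·0.000514 = 0 + j0.6168 Ω
  Z3: Z = R = 709 Ω
Step 3 — With open output, the series arm Z2 and the output shunt Z3 appear in series to ground: Z2 + Z3 = 709 + j0.6168 Ω.
Step 4 — Parallel with input shunt Z1: Z_in = Z1 || (Z2 + Z3) = 515.6 + j0.3262 Ω = 515.6∠0.0° Ω.

Z = 515.6 + j0.3262 Ω = 515.6∠0.0° Ω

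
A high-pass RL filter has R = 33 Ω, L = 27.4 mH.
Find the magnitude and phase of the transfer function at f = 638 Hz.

Step 1 — Angular frequency: ω = 2π·638 = 4009 rad/s.
Step 2 — Transfer function: H(jω) = jωL/(R + jωL).
Step 3 — Numerator jωL = j·109.8; denominator R + jωL = 33 + j109.8.
Step 4 — H = 0.9172 + j0.2756.
Step 5 — Magnitude: |H| = 0.9577 (-0.4 dB); phase: φ = 16.7°.

|H| = 0.9577 (-0.4 dB), φ = 16.7°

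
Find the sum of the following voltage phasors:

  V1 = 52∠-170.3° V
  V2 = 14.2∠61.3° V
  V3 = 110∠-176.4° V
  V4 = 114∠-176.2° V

Step 1 — Convert each phasor to rectangular form:
  V1 = 52·(cos(-170.3°) + j·sin(-170.3°)) = -51.26 - j8.761 V
  V2 = 14.2·(cos(61.3°) + j·sin(61.3°)) = 6.819 + j12.46 V
  V3 = 110·(cos(-176.4°) + j·sin(-176.4°)) = -109.8 - j6.907 V
  V4 = 114·(cos(-176.2°) + j·sin(-176.2°)) = -113.7 - j7.555 V
Step 2 — Sum components: V_total = -268 - j10.77 V.
Step 3 — Convert to polar: |V_total| = 268.2 V, ∠V_total = -177.7°.

V_total = 268.2∠-177.7° V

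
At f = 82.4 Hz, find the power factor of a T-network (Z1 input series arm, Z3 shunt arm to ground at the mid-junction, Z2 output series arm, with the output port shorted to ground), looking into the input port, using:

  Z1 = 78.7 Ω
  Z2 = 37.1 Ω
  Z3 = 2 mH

Step 1 — Angular frequency: ω = 2π·f = 2π·82.4 = 517.7 rad/s.
Step 2 — Component impedances:
  Z1: Z = R = 78.7 Ω
  Z2: Z = R = 37.1 Ω
  Z3: Z = jωL = j·517.7·0.002 = 0 + j1.035 Ω
Step 3 — With the output port shorted to ground, the output series arm Z2 runs from the junction to ground; the shunt arm Z3 also runs from the junction to ground. They appear in parallel: Z3 || Z2 = 0.02888 + j1.035 Ω.
Step 4 — Series with input arm Z1: Z_in = Z1 + (Z3 || Z2) = 78.73 + j1.035 Ω = 78.74∠0.8° Ω.
Step 5 — Power factor: PF = cos(φ) = Re(Z)/|Z| = 78.73/78.74 = 0.9999.
Step 6 — Type: Im(Z) = 1.035 ⇒ lagging (phase φ = 0.8°).

PF = 0.9999 (lagging, φ = 0.8°)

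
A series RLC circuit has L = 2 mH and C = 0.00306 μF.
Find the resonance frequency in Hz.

Step 1 — Resonance condition Im(Z)=0 gives ω₀ = 1/√(LC).
Step 2 — ω₀ = 1/√(0.002·3.06e-09) = 4.042e+05 rad/s.
Step 3 — f₀ = ω₀/(2π) = 6.433e+04 Hz.

f₀ = 6.433e+04 Hz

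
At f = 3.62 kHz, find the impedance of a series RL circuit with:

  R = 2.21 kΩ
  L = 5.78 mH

Step 1 — Angular frequency: ω = 2π·f = 2π·3620 = 2.275e+04 rad/s.
Step 2 — Component impedances:
  R: Z = R = 2210 Ω
  L: Z = jωL = j·2.275e+04·0.00578 = 0 + j131.5 Ω
Step 3 — Series combination: Z_total = R + L = 2210 + j131.5 Ω = 2214∠3.4° Ω.

Z = 2210 + j131.5 Ω = 2214∠3.4° Ω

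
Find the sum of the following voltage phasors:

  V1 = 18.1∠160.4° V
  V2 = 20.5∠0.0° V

Step 1 — Convert each phasor to rectangular form:
  V1 = 18.1·(cos(160.4°) + j·sin(160.4°)) = -17.05 + j6.072 V
  V2 = 20.5·(cos(0.0°) + j·sin(0.0°)) = 20.5 V
Step 2 — Sum components: V_total = 3.449 + j6.072 V.
Step 3 — Convert to polar: |V_total| = 6.983 V, ∠V_total = 60.4°.

V_total = 6.983∠60.4° V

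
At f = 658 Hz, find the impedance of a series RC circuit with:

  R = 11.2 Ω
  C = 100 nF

Step 1 — Angular frequency: ω = 2π·f = 2π·658 = 4134 rad/s.
Step 2 — Component impedances:
  R: Z = R = 11.2 Ω
  C: Z = 1/(jωC) = -j/(ω·C) = 0 - j2419 Ω
Step 3 — Series combination: Z_total = R + C = 11.2 - j2419 Ω = 2419∠-89.7° Ω.

Z = 11.2 - j2419 Ω = 2419∠-89.7° Ω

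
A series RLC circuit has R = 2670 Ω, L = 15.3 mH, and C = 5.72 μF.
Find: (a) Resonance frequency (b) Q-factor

Step 1 — Resonance condition Im(Z)=0 gives ω₀ = 1/√(LC).
Step 2 — ω₀ = 1/√(0.0153·5.72e-06) = 3380 rad/s.
Step 3 — f₀ = ω₀/(2π) = 538 Hz.
Step 4 — Series Q: Q = ω₀L/R = 3380·0.0153/2670 = 0.01937.

(a) f₀ = 538 Hz  (b) Q = 0.01937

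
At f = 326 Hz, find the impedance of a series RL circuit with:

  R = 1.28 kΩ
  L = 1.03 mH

Step 1 — Angular frequency: ω = 2π·f = 2π·326 = 2048 rad/s.
Step 2 — Component impedances:
  R: Z = R = 1280 Ω
  L: Z = jωL = j·2048·0.00103 = 0 + j2.11 Ω
Step 3 — Series combination: Z_total = R + L = 1280 + j2.11 Ω = 1280∠0.1° Ω.

Z = 1280 + j2.11 Ω = 1280∠0.1° Ω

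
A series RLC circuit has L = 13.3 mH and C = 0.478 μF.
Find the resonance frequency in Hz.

Step 1 — Resonance condition Im(Z)=0 gives ω₀ = 1/√(LC).
Step 2 — ω₀ = 1/√(0.0133·4.78e-07) = 1.254e+04 rad/s.
Step 3 — f₀ = ω₀/(2π) = 1996 Hz.

f₀ = 1996 Hz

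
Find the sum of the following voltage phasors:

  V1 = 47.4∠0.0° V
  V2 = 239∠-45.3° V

Step 1 — Convert each phasor to rectangular form:
  V1 = 47.4·(cos(0.0°) + j·sin(0.0°)) = 47.4 V
  V2 = 239·(cos(-45.3°) + j·sin(-45.3°)) = 168.1 - j169.9 V
Step 2 — Sum components: V_total = 215.5 - j169.9 V.
Step 3 — Convert to polar: |V_total| = 274.4 V, ∠V_total = -38.2°.

V_total = 274.4∠-38.2° V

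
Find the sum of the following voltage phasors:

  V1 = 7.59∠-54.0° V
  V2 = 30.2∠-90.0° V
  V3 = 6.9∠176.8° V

Step 1 — Convert each phasor to rectangular form:
  V1 = 7.59·(cos(-54.0°) + j·sin(-54.0°)) = 4.461 - j6.14 V
  V2 = 30.2·(cos(-90.0°) + j·sin(-90.0°)) = 0 - j30.2 V
  V3 = 6.9·(cos(176.8°) + j·sin(176.8°)) = -6.889 + j0.3852 V
Step 2 — Sum components: V_total = -2.428 - j35.96 V.
Step 3 — Convert to polar: |V_total| = 36.04 V, ∠V_total = -93.9°.

V_total = 36.04∠-93.9° V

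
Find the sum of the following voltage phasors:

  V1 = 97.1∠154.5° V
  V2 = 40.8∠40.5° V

Step 1 — Convert each phasor to rectangular form:
  V1 = 97.1·(cos(154.5°) + j·sin(154.5°)) = -87.64 + j41.8 V
  V2 = 40.8·(cos(40.5°) + j·sin(40.5°)) = 31.02 + j26.5 V
Step 2 — Sum components: V_total = -56.62 + j68.3 V.
Step 3 — Convert to polar: |V_total| = 88.71 V, ∠V_total = 129.7°.

V_total = 88.71∠129.7° V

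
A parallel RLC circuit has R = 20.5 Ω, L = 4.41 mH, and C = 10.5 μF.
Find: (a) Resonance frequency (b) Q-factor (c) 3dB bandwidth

Step 1 — Resonance: ω₀ = 1/√(LC) = 1/√(0.00441·1.05e-05) = 4647 rad/s.
Step 2 — f₀ = ω₀/(2π) = 739.6 Hz.
Step 3 — Parallel Q: Q = R/(ω₀L) = 20.5/(4647·0.00441) = 1.
Step 4 — Bandwidth: Δω = ω₀/Q = 4646 rad/s; BW = Δω/(2π) = 739.4 Hz.

(a) f₀ = 739.6 Hz  (b) Q = 1  (c) BW = 739.4 Hz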